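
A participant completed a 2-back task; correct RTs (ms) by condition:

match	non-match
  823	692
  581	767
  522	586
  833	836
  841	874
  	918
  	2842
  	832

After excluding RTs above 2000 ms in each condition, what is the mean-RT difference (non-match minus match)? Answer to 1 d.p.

non-match: exclude 2842
M(match) = 3600/5 = 720.000
M(non-match) = 5505/7 = 786.429
Difference = 786.429 − 720.000 = 66.429 ms

66.4 ms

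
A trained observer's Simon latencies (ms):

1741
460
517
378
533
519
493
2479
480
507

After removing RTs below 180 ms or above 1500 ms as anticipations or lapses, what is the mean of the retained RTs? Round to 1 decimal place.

Excluded: 1741, 2479
Retained (n=8): Σ = 3887
Mean = 3887/8 = 485.8750

485.9 ms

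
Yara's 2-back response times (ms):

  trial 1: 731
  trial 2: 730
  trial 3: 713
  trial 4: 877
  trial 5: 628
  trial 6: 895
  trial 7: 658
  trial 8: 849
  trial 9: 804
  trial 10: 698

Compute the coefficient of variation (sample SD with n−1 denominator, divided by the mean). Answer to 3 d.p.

0.122

n = 10, Σ = 7583, M = 758.3000
Σ(x−M)² = 77364.100; s = √(77364.100/9) = 92.7147
CV = 92.7147 / 758.3000 = 0.12227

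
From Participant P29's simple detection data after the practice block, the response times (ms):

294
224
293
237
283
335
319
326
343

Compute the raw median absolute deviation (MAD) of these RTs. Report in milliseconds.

Sorted: 224, 237, 283, 293, 294, 319, 326, 335, 343 → median = 294
|x − 294|: 0, 70, 1, 57, 11, 41, 25, 32, 49
Sorted deviations: 0, 1, 11, 25, 32, 41, 49, 57, 70 → MAD = 32

32 ms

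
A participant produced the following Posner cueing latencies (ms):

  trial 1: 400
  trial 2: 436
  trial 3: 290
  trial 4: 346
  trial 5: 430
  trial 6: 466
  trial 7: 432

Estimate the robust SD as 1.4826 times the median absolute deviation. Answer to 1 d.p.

44.5 ms

Sorted: 290, 346, 400, 430, 432, 436, 466 → median = 430
|x − 430| sorted: 0, 2, 6, 30, 36, 84, 140 → MAD = 30
Robust SD ≈ 1.4826 × 30 = 44.478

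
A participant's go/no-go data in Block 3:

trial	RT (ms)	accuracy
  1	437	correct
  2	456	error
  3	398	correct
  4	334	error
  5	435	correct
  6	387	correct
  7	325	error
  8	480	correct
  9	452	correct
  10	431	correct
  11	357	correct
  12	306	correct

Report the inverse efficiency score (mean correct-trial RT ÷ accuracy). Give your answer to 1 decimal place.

545.6 ms

Correct trials (n=9): 437, 398, 435, 387, 480, 452, 431, 357, 306
Mean correct RT = 3683/9 = 409.2222 ms
Proportion correct = 9/12
IES = 409.2222 / (9/12) = 545.630 ms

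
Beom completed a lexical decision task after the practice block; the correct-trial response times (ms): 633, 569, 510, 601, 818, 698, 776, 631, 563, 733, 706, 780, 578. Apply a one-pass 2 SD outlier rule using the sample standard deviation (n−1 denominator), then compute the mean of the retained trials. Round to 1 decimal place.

n = 13, ΣRT = 8596, M = 661.231
Σ(x−M)² = 113654.31; s = √(113654.31/12) = 97.320
Cutoffs: 661.231 ± 2·97.320 → [466.6, 855.9]
No RTs fall outside the cutoffs; all 13 retained. Mean = 8596/13 = 661.231

661.2 ms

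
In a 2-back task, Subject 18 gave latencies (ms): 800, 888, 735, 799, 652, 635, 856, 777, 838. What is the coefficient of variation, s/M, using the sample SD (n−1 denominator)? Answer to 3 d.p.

n = 9, Σ = 6980, M = 775.5556
Σ(x−M)² = 60830.222; s = √(60830.222/8) = 87.1996
CV = 87.1996 / 775.5556 = 0.11244

0.112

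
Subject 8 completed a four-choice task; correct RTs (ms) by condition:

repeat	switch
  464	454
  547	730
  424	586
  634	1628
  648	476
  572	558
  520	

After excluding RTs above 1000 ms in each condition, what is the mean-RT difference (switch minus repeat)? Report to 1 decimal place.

16.7 ms

switch: exclude 1628
M(repeat) = 3809/7 = 544.143
M(switch) = 2804/5 = 560.800
Difference = 560.800 − 544.143 = 16.657 ms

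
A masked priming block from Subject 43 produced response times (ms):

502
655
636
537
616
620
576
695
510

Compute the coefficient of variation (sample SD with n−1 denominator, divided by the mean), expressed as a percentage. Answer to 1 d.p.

11.3%

n = 9, Σ = 5347, M = 594.1111
Σ(x−M)² = 35938.889; s = √(35938.889/8) = 67.0251
CV = 67.0251 / 594.1111 = 0.11282 = 11.282%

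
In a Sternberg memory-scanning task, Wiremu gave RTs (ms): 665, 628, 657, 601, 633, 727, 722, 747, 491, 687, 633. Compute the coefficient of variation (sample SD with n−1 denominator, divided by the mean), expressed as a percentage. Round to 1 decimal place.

10.9%

n = 11, Σ = 7191, M = 653.7273
Σ(x−M)² = 50756.182; s = √(50756.182/10) = 71.2434
CV = 71.2434 / 653.7273 = 0.10898 = 10.898%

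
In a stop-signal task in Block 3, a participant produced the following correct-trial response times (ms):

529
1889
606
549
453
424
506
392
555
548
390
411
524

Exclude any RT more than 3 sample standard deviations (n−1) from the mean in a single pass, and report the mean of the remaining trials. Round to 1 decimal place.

n = 13, ΣRT = 7776, M = 598.154
Σ(x−M)² = 1864165.69; s = √(1864165.69/12) = 394.141
Cutoffs: 598.154 ± 3·394.141 → [-584.3, 1780.6]
Outside: 1889 → excluded.
Retained (n=12): Σ = 5887, mean = 5887/12 = 490.583

490.6 ms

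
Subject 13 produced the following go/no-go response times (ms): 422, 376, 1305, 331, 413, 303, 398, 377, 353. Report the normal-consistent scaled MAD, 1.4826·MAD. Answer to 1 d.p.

Sorted: 303, 331, 353, 376, 377, 398, 413, 422, 1305 → median = 377
|x − 377| sorted: 0, 1, 21, 24, 36, 45, 46, 74, 928 → MAD = 36
Robust SD ≈ 1.4826 × 36 = 53.374

53.4 ms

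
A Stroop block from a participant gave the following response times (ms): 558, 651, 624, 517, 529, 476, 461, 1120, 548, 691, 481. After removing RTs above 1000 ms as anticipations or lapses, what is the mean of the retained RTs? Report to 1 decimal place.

Excluded: 1120
Retained (n=10): Σ = 5536
Mean = 5536/10 = 553.6000

553.6 ms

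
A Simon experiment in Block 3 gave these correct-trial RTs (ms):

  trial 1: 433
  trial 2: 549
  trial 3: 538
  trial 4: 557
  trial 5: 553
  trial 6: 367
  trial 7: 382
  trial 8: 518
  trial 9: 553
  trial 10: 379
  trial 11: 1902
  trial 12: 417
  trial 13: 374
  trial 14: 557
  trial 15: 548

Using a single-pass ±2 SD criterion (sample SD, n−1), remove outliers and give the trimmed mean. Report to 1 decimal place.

480.4 ms

n = 15, ΣRT = 8627, M = 575.133
Σ(x−M)² = 1973025.73; s = √(1973025.73/14) = 375.407
Cutoffs: 575.133 ± 2·375.407 → [-175.7, 1325.9]
Outside: 1902 → excluded.
Retained (n=14): Σ = 6725, mean = 6725/14 = 480.357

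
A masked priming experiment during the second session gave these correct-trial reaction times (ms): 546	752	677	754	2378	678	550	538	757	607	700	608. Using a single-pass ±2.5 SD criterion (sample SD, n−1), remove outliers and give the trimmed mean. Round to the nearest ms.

652 ms

n = 12, ΣRT = 9545, M = 795.417
Σ(x−M)² = 2805886.92; s = √(2805886.92/11) = 505.055
Cutoffs: 795.417 ± 2.5·505.055 → [-467.2, 2058.1]
Outside: 2378 → excluded.
Retained (n=11): Σ = 7167, mean = 7167/11 = 651.545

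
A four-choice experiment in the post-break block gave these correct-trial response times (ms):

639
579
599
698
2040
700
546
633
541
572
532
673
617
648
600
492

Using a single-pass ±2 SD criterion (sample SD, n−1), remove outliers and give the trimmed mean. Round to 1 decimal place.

n = 16, ΣRT = 11109, M = 694.312
Σ(x−M)² = 1985329.44; s = √(1985329.44/15) = 363.807
Cutoffs: 694.312 ± 2·363.807 → [-33.3, 1421.9]
Outside: 2040 → excluded.
Retained (n=15): Σ = 9069, mean = 9069/15 = 604.600

604.6 ms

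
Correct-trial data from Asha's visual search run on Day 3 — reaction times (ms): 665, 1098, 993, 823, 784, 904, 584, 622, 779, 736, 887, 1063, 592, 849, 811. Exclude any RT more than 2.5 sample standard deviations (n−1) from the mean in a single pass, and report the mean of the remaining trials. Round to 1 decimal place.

812.7 ms

n = 15, ΣRT = 12190, M = 812.667
Σ(x−M)² = 358873.33; s = √(358873.33/14) = 160.106
Cutoffs: 812.667 ± 2.5·160.106 → [412.4, 1212.9]
No RTs fall outside the cutoffs; all 15 retained. Mean = 12190/15 = 812.667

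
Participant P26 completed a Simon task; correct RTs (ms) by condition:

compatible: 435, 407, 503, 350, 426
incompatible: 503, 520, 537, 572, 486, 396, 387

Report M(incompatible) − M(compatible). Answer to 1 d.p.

M(compatible) = 2121/5 = 424.200
M(incompatible) = 3401/7 = 485.857
Difference = 485.857 − 424.200 = 61.657 ms

61.7 ms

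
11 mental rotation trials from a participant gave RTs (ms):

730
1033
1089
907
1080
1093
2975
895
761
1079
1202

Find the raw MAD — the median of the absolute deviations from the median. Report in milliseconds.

123 ms

Sorted: 730, 761, 895, 907, 1033, 1079, 1080, 1089, 1093, 1202, 2975 → median = 1079
|x − 1079|: 349, 46, 10, 172, 1, 14, 1896, 184, 318, 0, 123
Sorted deviations: 0, 1, 10, 14, 46, 123, 172, 184, 318, 349, 1896 → MAD = 123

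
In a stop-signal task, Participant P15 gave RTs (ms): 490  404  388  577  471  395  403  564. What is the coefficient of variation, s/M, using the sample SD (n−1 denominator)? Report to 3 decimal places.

n = 8, Σ = 3692, M = 461.5000
Σ(x−M)² = 41302.000; s = √(41302.000/7) = 76.8133
CV = 76.8133 / 461.5000 = 0.16644

0.166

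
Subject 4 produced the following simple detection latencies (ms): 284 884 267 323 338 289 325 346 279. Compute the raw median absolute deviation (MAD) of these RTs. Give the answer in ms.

34 ms

Sorted: 267, 279, 284, 289, 323, 325, 338, 346, 884 → median = 323
|x − 323|: 39, 561, 56, 0, 15, 34, 2, 23, 44
Sorted deviations: 0, 2, 15, 23, 34, 39, 44, 56, 561 → MAD = 34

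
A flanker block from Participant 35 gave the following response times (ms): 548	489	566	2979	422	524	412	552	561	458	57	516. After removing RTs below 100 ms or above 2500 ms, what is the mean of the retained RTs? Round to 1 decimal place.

504.8 ms

Excluded: 57, 2979
Retained (n=10): Σ = 5048
Mean = 5048/10 = 504.8000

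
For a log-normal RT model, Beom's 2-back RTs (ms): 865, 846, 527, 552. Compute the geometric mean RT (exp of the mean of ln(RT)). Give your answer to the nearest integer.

679 ms

ln(RT): 6.7627, 6.7405, 6.2672, 6.3135
Mean ln(RT) = 26.0840/4 = 6.52100
Geometric mean = exp(6.52100) = 679.26 ms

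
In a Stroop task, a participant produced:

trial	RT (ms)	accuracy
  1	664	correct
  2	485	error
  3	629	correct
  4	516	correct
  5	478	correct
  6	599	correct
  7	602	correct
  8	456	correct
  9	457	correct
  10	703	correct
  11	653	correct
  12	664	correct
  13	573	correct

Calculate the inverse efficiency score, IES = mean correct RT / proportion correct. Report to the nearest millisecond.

631 ms

Correct trials (n=12): 664, 629, 516, 478, 599, 602, 456, 457, 703, 653, 664, 573
Mean correct RT = 6994/12 = 582.8333 ms
Proportion correct = 12/13
IES = 582.8333 / (12/13) = 631.403 ms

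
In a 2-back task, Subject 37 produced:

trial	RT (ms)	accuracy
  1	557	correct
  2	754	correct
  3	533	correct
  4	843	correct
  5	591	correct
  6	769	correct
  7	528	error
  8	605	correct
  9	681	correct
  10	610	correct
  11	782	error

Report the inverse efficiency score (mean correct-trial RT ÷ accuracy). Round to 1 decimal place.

Correct trials (n=9): 557, 754, 533, 843, 591, 769, 605, 681, 610
Mean correct RT = 5943/9 = 660.3333 ms
Proportion correct = 9/11
IES = 660.3333 / (9/11) = 807.074 ms

807.1 ms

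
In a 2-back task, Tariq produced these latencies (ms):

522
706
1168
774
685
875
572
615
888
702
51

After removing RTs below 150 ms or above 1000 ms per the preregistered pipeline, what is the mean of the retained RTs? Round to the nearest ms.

704 ms

Excluded: 51, 1168
Retained (n=9): Σ = 6339
Mean = 6339/9 = 704.3333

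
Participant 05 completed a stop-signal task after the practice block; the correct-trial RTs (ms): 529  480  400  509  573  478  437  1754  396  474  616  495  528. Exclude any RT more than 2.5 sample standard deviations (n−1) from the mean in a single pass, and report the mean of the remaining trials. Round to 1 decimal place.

492.9 ms

n = 13, ΣRT = 7669, M = 589.923
Σ(x−M)² = 1514256.92; s = √(1514256.92/12) = 355.230
Cutoffs: 589.923 ± 2.5·355.230 → [-298.2, 1478.0]
Outside: 1754 → excluded.
Retained (n=12): Σ = 5915, mean = 5915/12 = 492.917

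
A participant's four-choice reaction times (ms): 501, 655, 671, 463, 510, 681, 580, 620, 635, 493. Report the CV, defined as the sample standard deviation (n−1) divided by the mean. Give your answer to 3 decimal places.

n = 10, Σ = 5809, M = 580.9000
Σ(x−M)² = 61122.900; s = √(61122.900/9) = 82.4102
CV = 82.4102 / 580.9000 = 0.14187

0.142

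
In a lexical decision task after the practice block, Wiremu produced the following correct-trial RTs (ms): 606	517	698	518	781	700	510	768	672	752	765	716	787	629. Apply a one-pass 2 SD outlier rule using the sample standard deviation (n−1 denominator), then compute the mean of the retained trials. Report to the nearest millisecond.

673 ms

n = 14, ΣRT = 9419, M = 672.786
Σ(x−M)² = 132948.36; s = √(132948.36/13) = 101.128
Cutoffs: 672.786 ± 2·101.128 → [470.5, 875.0]
No RTs fall outside the cutoffs; all 14 retained. Mean = 9419/14 = 672.786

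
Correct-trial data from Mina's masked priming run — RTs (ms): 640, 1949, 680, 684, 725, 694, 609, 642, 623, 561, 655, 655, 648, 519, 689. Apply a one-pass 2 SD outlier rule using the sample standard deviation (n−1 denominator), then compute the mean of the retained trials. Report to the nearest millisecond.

645 ms

n = 15, ΣRT = 10973, M = 731.533
Σ(x−M)² = 1626533.73; s = √(1626533.73/14) = 340.853
Cutoffs: 731.533 ± 2·340.853 → [49.8, 1413.2]
Outside: 1949 → excluded.
Retained (n=14): Σ = 9024, mean = 9024/14 = 644.571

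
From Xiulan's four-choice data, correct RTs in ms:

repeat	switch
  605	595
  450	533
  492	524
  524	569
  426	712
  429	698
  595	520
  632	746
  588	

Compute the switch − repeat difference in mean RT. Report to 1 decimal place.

85.3 ms

M(repeat) = 4741/9 = 526.778
M(switch) = 4897/8 = 612.125
Difference = 612.125 − 526.778 = 85.347 ms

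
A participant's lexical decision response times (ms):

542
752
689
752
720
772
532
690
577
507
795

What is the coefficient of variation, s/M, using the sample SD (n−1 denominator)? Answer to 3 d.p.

n = 11, Σ = 7328, M = 666.1818
Σ(x−M)² = 113223.636; s = √(113223.636/10) = 106.4066
CV = 106.4066 / 666.1818 = 0.15973

0.160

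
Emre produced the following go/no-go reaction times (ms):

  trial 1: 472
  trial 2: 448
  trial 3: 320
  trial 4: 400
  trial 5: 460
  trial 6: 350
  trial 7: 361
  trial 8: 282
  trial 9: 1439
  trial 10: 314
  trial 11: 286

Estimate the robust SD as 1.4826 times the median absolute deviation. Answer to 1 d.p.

111.2 ms

Sorted: 282, 286, 314, 320, 350, 361, 400, 448, 460, 472, 1439 → median = 361
|x − 361| sorted: 0, 11, 39, 41, 47, 75, 79, 87, 99, 111, 1078 → MAD = 75
Robust SD ≈ 1.4826 × 75 = 111.195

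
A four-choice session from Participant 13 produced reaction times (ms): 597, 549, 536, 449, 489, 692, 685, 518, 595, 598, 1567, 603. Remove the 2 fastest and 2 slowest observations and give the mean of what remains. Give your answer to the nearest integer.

Sorted: 449, 489, 518, 536, 549, 595, 597, 598, 603, 685, 692, 1567
Drop lowest 2 (449, 489) and highest 2 (692, 1567)
Remaining (n=8): Σ = 4681, mean = 4681/8 = 585.125

585 ms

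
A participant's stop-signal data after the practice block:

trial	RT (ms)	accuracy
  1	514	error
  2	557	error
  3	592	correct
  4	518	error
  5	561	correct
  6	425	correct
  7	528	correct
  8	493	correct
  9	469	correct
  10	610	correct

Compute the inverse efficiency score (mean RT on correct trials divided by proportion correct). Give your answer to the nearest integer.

Correct trials (n=7): 592, 561, 425, 528, 493, 469, 610
Mean correct RT = 3678/7 = 525.4286 ms
Proportion correct = 7/10
IES = 525.4286 / (7/10) = 750.612 ms

751 ms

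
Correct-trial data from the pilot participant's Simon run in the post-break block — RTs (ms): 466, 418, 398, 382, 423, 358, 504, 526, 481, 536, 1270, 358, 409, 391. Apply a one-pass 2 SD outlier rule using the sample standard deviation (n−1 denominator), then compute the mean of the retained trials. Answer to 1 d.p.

434.6 ms

n = 14, ΣRT = 6920, M = 494.286
Σ(x−M)² = 693418.86; s = √(693418.86/13) = 230.954
Cutoffs: 494.286 ± 2·230.954 → [32.4, 956.2]
Outside: 1270 → excluded.
Retained (n=13): Σ = 5650, mean = 5650/13 = 434.615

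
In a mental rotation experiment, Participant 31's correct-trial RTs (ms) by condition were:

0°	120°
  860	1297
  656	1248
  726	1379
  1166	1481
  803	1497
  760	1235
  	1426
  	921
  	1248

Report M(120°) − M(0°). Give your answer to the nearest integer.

M(0°) = 4971/6 = 828.500
M(120°) = 11732/9 = 1303.556
Difference = 1303.556 − 828.500 = 475.056 ms

475 ms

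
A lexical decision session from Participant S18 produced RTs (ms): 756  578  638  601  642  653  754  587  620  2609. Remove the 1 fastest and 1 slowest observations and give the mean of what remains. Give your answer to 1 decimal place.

Sorted: 578, 587, 601, 620, 638, 642, 653, 754, 756, 2609
Drop lowest 1 (578) and highest 1 (2609)
Remaining (n=8): Σ = 5251, mean = 5251/8 = 656.375

656.4 ms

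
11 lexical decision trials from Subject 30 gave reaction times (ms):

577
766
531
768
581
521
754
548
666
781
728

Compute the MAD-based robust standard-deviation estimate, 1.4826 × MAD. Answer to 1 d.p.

148.3 ms

Sorted: 521, 531, 548, 577, 581, 666, 728, 754, 766, 768, 781 → median = 666
|x − 666| sorted: 0, 62, 85, 88, 89, 100, 102, 115, 118, 135, 145 → MAD = 100
Robust SD ≈ 1.4826 × 100 = 148.260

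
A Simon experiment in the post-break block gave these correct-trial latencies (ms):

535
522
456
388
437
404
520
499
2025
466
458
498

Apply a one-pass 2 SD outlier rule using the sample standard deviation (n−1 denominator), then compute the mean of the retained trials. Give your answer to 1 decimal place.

471.2 ms

n = 12, ΣRT = 7208, M = 600.667
Σ(x−M)² = 2236718.67; s = √(2236718.67/11) = 450.930
Cutoffs: 600.667 ± 2·450.930 → [-301.2, 1502.5]
Outside: 2025 → excluded.
Retained (n=11): Σ = 5183, mean = 5183/11 = 471.182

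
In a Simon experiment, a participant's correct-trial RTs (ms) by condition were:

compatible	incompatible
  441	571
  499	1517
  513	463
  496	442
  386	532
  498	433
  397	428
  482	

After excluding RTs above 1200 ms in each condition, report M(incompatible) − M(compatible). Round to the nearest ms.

14 ms

incompatible: exclude 1517
M(compatible) = 3712/8 = 464.000
M(incompatible) = 2869/6 = 478.167
Difference = 478.167 − 464.000 = 14.167 ms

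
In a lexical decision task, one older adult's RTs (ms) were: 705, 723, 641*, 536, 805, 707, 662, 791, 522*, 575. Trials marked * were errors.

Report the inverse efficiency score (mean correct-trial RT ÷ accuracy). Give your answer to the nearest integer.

860 ms

Correct trials (n=8): 705, 723, 536, 805, 707, 662, 791, 575
Mean correct RT = 5504/8 = 688.0000 ms
Proportion correct = 8/10
IES = 688.0000 / (8/10) = 860.000 ms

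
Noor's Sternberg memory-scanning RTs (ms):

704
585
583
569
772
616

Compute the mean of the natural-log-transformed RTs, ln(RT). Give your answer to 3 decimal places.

6.452

ln(RT): 6.5568, 6.3716, 6.3682, 6.3439, 6.6490, 6.4232
Σ ln(RT) = 38.7127
Mean = 38.7127/6 = 6.45211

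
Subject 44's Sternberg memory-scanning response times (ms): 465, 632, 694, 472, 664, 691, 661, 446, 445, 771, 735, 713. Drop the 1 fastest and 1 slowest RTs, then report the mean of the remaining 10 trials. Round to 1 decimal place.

Sorted: 445, 446, 465, 472, 632, 661, 664, 691, 694, 713, 735, 771
Drop lowest 1 (445) and highest 1 (771)
Remaining (n=10): Σ = 6173, mean = 6173/10 = 617.300

617.3 ms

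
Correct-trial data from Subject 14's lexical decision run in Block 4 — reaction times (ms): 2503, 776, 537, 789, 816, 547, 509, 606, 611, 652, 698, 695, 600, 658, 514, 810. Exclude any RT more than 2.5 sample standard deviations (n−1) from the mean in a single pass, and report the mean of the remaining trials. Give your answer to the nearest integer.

655 ms

n = 16, ΣRT = 12321, M = 770.062
Σ(x−M)² = 3363430.94; s = √(3363430.94/15) = 473.528
Cutoffs: 770.062 ± 2.5·473.528 → [-413.8, 1953.9]
Outside: 2503 → excluded.
Retained (n=15): Σ = 9818, mean = 9818/15 = 654.533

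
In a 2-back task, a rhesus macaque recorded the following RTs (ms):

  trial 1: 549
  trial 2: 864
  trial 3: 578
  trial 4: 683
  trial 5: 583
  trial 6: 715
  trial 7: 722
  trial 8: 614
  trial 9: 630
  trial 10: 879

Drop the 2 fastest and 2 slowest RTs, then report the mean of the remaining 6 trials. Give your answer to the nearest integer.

Sorted: 549, 578, 583, 614, 630, 683, 715, 722, 864, 879
Drop lowest 2 (549, 578) and highest 2 (864, 879)
Remaining (n=6): Σ = 3947, mean = 3947/6 = 657.833

658 ms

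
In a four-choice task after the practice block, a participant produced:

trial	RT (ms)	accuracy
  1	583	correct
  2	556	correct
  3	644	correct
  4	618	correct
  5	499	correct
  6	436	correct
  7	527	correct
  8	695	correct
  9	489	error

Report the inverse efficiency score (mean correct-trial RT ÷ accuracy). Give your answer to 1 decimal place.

Correct trials (n=8): 583, 556, 644, 618, 499, 436, 527, 695
Mean correct RT = 4558/8 = 569.7500 ms
Proportion correct = 8/9
IES = 569.7500 / (8/9) = 640.969 ms

641.0 ms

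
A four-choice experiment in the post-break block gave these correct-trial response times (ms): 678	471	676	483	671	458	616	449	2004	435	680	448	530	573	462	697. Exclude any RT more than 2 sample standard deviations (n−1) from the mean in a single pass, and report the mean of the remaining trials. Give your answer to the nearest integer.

n = 16, ΣRT = 10331, M = 645.688
Σ(x−M)² = 2119081.44; s = √(2119081.44/15) = 375.862
Cutoffs: 645.688 ± 2·375.862 → [-106.0, 1397.4]
Outside: 2004 → excluded.
Retained (n=15): Σ = 8327, mean = 8327/15 = 555.133

555 ms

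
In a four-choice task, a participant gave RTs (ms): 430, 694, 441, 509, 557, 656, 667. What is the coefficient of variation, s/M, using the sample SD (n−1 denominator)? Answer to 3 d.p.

0.194

n = 7, Σ = 3954, M = 564.8571
Σ(x−M)² = 72126.857; s = √(72126.857/6) = 109.6410
CV = 109.6410 / 564.8571 = 0.19410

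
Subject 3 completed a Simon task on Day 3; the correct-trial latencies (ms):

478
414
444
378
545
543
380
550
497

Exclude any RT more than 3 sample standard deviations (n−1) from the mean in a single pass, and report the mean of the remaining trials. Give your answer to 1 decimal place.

n = 9, ΣRT = 4229, M = 469.889
Σ(x−M)² = 38522.89; s = √(38522.89/8) = 69.393
Cutoffs: 469.889 ± 3·69.393 → [261.7, 678.1]
No RTs fall outside the cutoffs; all 9 retained. Mean = 4229/9 = 469.889

469.9 ms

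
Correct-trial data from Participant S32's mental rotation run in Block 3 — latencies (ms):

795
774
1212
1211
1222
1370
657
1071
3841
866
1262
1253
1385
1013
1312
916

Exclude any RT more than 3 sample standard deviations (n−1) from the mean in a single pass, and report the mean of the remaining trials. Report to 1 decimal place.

1087.9 ms

n = 16, ΣRT = 20160, M = 1260.000
Σ(x−M)² = 7884524.00; s = √(7884524.00/15) = 725.007
Cutoffs: 1260.000 ± 3·725.007 → [-915.0, 3435.0]
Outside: 3841 → excluded.
Retained (n=15): Σ = 16319, mean = 16319/15 = 1087.933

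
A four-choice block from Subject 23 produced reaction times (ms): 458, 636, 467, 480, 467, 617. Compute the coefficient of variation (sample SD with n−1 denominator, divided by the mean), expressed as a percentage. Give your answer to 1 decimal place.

n = 6, Σ = 3125, M = 520.8333
Σ(x−M)² = 33922.833; s = √(33922.833/5) = 82.3685
CV = 82.3685 / 520.8333 = 0.15815 = 15.815%

15.8%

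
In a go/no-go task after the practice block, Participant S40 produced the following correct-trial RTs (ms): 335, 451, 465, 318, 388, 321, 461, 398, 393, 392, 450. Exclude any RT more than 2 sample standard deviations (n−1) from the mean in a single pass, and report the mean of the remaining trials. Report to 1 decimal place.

n = 11, ΣRT = 4372, M = 397.455
Σ(x−M)² = 30426.73; s = √(30426.73/10) = 55.160
Cutoffs: 397.455 ± 2·55.160 → [287.1, 507.8]
No RTs fall outside the cutoffs; all 11 retained. Mean = 4372/11 = 397.455

397.5 ms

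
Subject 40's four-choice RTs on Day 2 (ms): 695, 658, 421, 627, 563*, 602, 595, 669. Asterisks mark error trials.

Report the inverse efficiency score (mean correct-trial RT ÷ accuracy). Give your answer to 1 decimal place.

696.7 ms

Correct trials (n=7): 695, 658, 421, 627, 602, 595, 669
Mean correct RT = 4267/7 = 609.5714 ms
Proportion correct = 7/8
IES = 609.5714 / (7/8) = 696.653 ms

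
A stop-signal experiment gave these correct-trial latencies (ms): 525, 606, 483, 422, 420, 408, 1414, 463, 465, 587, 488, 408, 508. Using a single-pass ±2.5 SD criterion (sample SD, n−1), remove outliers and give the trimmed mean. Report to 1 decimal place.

481.9 ms

n = 13, ΣRT = 7197, M = 553.615
Σ(x−M)² = 849959.08; s = √(849959.08/12) = 266.139
Cutoffs: 553.615 ± 2.5·266.139 → [-111.7, 1219.0]
Outside: 1414 → excluded.
Retained (n=12): Σ = 5783, mean = 5783/12 = 481.917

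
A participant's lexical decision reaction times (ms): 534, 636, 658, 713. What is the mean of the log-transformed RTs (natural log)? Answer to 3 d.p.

6.449

ln(RT): 6.2804, 6.4552, 6.4892, 6.5695
Σ ln(RT) = 25.7943
Mean = 25.7943/4 = 6.44857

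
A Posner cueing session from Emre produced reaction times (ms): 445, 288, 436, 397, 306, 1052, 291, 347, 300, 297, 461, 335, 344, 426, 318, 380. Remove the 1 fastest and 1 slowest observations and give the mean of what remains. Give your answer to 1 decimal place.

363.1 ms

Sorted: 288, 291, 297, 300, 306, 318, 335, 344, 347, 380, 397, 426, 436, 445, 461, 1052
Drop lowest 1 (288) and highest 1 (1052)
Remaining (n=14): Σ = 5083, mean = 5083/14 = 363.071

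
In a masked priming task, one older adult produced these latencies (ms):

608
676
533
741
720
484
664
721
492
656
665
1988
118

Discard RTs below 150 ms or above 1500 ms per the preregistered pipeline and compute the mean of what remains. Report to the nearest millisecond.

Excluded: 118, 1988
Retained (n=11): Σ = 6960
Mean = 6960/11 = 632.7273

633 ms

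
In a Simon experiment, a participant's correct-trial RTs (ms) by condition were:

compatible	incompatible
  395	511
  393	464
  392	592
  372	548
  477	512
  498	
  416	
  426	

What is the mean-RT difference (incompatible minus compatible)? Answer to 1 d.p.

104.3 ms

M(compatible) = 3369/8 = 421.125
M(incompatible) = 2627/5 = 525.400
Difference = 525.400 − 421.125 = 104.275 ms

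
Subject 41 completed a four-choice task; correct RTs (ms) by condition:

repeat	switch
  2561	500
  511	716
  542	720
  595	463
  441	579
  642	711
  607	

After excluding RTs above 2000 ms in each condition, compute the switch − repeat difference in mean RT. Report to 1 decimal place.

58.5 ms

repeat: exclude 2561
M(repeat) = 3338/6 = 556.333
M(switch) = 3689/6 = 614.833
Difference = 614.833 − 556.333 = 58.500 ms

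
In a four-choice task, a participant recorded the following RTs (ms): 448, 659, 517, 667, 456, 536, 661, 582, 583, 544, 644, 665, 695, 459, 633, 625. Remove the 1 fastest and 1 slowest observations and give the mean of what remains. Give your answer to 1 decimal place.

Sorted: 448, 456, 459, 517, 536, 544, 582, 583, 625, 633, 644, 659, 661, 665, 667, 695
Drop lowest 1 (448) and highest 1 (695)
Remaining (n=14): Σ = 8231, mean = 8231/14 = 587.929

587.9 ms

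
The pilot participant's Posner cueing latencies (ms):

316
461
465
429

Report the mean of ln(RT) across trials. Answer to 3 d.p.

6.023

ln(RT): 5.7557, 6.1334, 6.1420, 6.0615
Σ ln(RT) = 24.0926
Mean = 24.0926/4 = 6.02316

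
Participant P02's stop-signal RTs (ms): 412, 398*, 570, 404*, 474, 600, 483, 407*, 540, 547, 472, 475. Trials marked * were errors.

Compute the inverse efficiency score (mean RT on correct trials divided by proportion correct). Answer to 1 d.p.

677.5 ms

Correct trials (n=9): 412, 570, 474, 600, 483, 540, 547, 472, 475
Mean correct RT = 4573/9 = 508.1111 ms
Proportion correct = 9/12
IES = 508.1111 / (9/12) = 677.481 ms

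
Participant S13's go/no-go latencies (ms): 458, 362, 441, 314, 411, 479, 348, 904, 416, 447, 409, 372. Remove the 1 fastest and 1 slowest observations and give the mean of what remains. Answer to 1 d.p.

414.3 ms

Sorted: 314, 348, 362, 372, 409, 411, 416, 441, 447, 458, 479, 904
Drop lowest 1 (314) and highest 1 (904)
Remaining (n=10): Σ = 4143, mean = 4143/10 = 414.300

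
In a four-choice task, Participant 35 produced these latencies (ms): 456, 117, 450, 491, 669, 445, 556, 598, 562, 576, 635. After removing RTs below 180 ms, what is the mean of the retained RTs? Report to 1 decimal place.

Excluded: 117
Retained (n=10): Σ = 5438
Mean = 5438/10 = 543.8000

543.8 ms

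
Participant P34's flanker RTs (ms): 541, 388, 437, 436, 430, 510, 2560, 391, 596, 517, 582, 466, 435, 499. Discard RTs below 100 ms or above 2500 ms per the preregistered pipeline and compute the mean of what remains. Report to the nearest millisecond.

Excluded: 2560
Retained (n=13): Σ = 6228
Mean = 6228/13 = 479.0769

479 ms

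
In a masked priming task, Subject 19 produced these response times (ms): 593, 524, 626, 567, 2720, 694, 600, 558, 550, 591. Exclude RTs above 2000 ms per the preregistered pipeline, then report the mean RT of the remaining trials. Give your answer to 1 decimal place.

589.2 ms

Excluded: 2720
Retained (n=9): Σ = 5303
Mean = 5303/9 = 589.2222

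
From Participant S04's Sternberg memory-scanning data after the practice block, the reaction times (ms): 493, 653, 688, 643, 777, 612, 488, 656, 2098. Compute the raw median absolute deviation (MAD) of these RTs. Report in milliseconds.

41 ms

Sorted: 488, 493, 612, 643, 653, 656, 688, 777, 2098 → median = 653
|x − 653|: 160, 0, 35, 10, 124, 41, 165, 3, 1445
Sorted deviations: 0, 3, 10, 35, 41, 124, 160, 165, 1445 → MAD = 41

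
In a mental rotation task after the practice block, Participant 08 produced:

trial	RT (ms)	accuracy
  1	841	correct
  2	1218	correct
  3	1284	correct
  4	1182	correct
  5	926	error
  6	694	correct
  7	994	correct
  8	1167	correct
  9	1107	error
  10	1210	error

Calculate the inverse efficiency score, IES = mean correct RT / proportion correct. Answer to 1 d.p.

1506.1 ms

Correct trials (n=7): 841, 1218, 1284, 1182, 694, 994, 1167
Mean correct RT = 7380/7 = 1054.2857 ms
Proportion correct = 7/10
IES = 1054.2857 / (7/10) = 1506.122 ms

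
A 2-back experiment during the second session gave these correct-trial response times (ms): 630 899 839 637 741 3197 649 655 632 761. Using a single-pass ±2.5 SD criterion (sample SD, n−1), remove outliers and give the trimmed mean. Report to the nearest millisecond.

n = 10, ΣRT = 9640, M = 964.000
Σ(x−M)² = 5620492.00; s = √(5620492.00/9) = 790.253
Cutoffs: 964.000 ± 2.5·790.253 → [-1011.6, 2939.6]
Outside: 3197 → excluded.
Retained (n=9): Σ = 6443, mean = 6443/9 = 715.889

716 ms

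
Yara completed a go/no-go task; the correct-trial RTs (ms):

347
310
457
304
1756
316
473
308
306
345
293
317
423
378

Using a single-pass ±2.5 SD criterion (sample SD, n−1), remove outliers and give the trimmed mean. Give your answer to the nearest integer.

n = 14, ΣRT = 6333, M = 452.357
Σ(x−M)² = 1875793.21; s = √(1875793.21/13) = 379.858
Cutoffs: 452.357 ± 2.5·379.858 → [-497.3, 1402.0]
Outside: 1756 → excluded.
Retained (n=13): Σ = 4577, mean = 4577/13 = 352.077

352 ms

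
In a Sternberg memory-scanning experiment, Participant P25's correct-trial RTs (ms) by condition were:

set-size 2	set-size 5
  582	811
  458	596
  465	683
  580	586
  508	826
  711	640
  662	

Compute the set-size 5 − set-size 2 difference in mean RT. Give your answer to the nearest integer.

M(set-size 2) = 3966/7 = 566.571
M(set-size 5) = 4142/6 = 690.333
Difference = 690.333 − 566.571 = 123.762 ms

124 ms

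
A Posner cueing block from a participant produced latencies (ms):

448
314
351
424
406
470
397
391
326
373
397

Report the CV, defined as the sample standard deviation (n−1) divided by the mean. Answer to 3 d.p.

0.123

n = 11, Σ = 4297, M = 390.6364
Σ(x−M)² = 22952.545; s = √(22952.545/10) = 47.9088
CV = 47.9088 / 390.6364 = 0.12264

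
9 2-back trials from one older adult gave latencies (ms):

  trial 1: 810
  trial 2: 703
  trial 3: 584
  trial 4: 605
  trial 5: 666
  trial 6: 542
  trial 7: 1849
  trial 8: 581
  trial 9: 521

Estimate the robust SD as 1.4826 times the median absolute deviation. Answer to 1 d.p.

Sorted: 521, 542, 581, 584, 605, 666, 703, 810, 1849 → median = 605
|x − 605| sorted: 0, 21, 24, 61, 63, 84, 98, 205, 1244 → MAD = 63
Robust SD ≈ 1.4826 × 63 = 93.404

93.4 ms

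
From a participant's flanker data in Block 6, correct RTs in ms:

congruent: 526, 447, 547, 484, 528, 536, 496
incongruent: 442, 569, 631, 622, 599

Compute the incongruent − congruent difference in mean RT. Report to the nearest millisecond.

63 ms

M(congruent) = 3564/7 = 509.143
M(incongruent) = 2863/5 = 572.600
Difference = 572.600 − 509.143 = 63.457 ms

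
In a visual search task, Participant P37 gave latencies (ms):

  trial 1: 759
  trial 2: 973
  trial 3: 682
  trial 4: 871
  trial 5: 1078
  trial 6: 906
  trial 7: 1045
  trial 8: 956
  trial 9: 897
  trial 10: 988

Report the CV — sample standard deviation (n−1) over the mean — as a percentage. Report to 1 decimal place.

13.4%

n = 10, Σ = 9155, M = 915.5000
Σ(x−M)² = 134806.500; s = √(134806.500/9) = 122.3867
CV = 122.3867 / 915.5000 = 0.13368 = 13.368%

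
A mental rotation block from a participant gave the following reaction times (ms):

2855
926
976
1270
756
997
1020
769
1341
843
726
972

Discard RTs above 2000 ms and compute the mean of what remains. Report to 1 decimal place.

963.3 ms

Excluded: 2855
Retained (n=11): Σ = 10596
Mean = 10596/11 = 963.2727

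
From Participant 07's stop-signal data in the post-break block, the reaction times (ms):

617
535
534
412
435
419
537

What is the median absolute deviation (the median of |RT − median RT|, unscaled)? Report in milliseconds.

Sorted: 412, 419, 435, 534, 535, 537, 617 → median = 534
|x − 534|: 83, 1, 0, 122, 99, 115, 3
Sorted deviations: 0, 1, 3, 83, 99, 115, 122 → MAD = 83

83 ms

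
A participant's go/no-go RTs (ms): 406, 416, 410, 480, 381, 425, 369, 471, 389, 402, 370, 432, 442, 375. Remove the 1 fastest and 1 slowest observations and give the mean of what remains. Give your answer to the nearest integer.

Sorted: 369, 370, 375, 381, 389, 402, 406, 410, 416, 425, 432, 442, 471, 480
Drop lowest 1 (369) and highest 1 (480)
Remaining (n=12): Σ = 4919, mean = 4919/12 = 409.917

410 ms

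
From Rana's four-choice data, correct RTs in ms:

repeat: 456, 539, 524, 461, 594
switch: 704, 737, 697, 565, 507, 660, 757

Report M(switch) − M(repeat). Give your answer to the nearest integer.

146 ms

M(repeat) = 2574/5 = 514.800
M(switch) = 4627/7 = 661.000
Difference = 661.000 − 514.800 = 146.200 ms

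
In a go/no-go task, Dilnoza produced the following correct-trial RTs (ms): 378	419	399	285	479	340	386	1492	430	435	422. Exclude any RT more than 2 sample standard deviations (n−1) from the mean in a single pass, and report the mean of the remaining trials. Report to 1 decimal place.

n = 11, ΣRT = 5465, M = 496.818
Σ(x−M)² = 1116069.64; s = √(1116069.64/10) = 334.076
Cutoffs: 496.818 ± 2·334.076 → [-171.3, 1165.0]
Outside: 1492 → excluded.
Retained (n=10): Σ = 3973, mean = 3973/10 = 397.300

397.3 ms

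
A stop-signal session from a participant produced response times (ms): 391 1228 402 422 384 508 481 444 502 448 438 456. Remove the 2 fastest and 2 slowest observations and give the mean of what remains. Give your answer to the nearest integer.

449 ms

Sorted: 384, 391, 402, 422, 438, 444, 448, 456, 481, 502, 508, 1228
Drop lowest 2 (384, 391) and highest 2 (508, 1228)
Remaining (n=8): Σ = 3593, mean = 3593/8 = 449.125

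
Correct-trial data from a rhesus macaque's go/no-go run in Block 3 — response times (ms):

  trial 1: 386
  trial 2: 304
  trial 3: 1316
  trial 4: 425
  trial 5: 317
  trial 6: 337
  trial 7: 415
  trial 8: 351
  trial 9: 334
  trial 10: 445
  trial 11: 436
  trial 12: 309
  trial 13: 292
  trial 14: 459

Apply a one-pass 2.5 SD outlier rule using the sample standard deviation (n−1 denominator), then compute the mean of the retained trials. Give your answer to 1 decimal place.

370.0 ms

n = 14, ΣRT = 6126, M = 437.571
Σ(x−M)² = 873917.43; s = √(873917.43/13) = 259.277
Cutoffs: 437.571 ± 2.5·259.277 → [-210.6, 1085.8]
Outside: 1316 → excluded.
Retained (n=13): Σ = 4810, mean = 4810/13 = 370.000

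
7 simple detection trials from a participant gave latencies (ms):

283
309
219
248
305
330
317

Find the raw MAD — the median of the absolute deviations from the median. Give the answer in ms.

Sorted: 219, 248, 283, 305, 309, 317, 330 → median = 305
|x − 305|: 22, 4, 86, 57, 0, 25, 12
Sorted deviations: 0, 4, 12, 22, 25, 57, 86 → MAD = 22

22 ms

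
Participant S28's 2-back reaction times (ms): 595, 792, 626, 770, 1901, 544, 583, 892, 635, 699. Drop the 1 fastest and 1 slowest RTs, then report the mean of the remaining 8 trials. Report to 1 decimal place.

Sorted: 544, 583, 595, 626, 635, 699, 770, 792, 892, 1901
Drop lowest 1 (544) and highest 1 (1901)
Remaining (n=8): Σ = 5592, mean = 5592/8 = 699.000

699.0 ms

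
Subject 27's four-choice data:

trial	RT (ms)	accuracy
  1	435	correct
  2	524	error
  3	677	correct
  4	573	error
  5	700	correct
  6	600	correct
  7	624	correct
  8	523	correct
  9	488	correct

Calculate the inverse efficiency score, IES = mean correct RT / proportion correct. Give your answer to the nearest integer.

Correct trials (n=7): 435, 677, 700, 600, 624, 523, 488
Mean correct RT = 4047/7 = 578.1429 ms
Proportion correct = 7/9
IES = 578.1429 / (7/9) = 743.327 ms

743 ms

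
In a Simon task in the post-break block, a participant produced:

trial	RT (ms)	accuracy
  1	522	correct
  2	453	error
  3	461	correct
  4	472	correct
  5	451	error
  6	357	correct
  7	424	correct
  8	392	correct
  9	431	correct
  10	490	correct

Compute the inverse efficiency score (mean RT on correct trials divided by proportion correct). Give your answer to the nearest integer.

555 ms

Correct trials (n=8): 522, 461, 472, 357, 424, 392, 431, 490
Mean correct RT = 3549/8 = 443.6250 ms
Proportion correct = 8/10
IES = 443.6250 / (8/10) = 554.531 ms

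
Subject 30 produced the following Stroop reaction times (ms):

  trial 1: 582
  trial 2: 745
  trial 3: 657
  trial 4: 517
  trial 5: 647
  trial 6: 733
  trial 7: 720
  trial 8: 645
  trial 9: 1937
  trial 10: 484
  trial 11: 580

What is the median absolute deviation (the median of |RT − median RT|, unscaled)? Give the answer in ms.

Sorted: 484, 517, 580, 582, 645, 647, 657, 720, 733, 745, 1937 → median = 647
|x − 647|: 65, 98, 10, 130, 0, 86, 73, 2, 1290, 163, 67
Sorted deviations: 0, 2, 10, 65, 67, 73, 86, 98, 130, 163, 1290 → MAD = 73

73 ms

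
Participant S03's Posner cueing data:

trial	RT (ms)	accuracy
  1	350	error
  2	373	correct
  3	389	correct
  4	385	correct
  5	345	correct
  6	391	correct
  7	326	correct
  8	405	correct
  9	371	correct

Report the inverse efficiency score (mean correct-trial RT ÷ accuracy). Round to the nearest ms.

420 ms

Correct trials (n=8): 373, 389, 385, 345, 391, 326, 405, 371
Mean correct RT = 2985/8 = 373.1250 ms
Proportion correct = 8/9
IES = 373.1250 / (8/9) = 419.766 ms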